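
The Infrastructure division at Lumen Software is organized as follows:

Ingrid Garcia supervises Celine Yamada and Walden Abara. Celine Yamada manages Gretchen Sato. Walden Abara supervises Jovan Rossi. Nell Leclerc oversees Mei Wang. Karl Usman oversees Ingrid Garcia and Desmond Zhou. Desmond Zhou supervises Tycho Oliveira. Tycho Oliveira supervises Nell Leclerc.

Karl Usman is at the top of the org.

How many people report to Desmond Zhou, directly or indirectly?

3

Desmond Zhou directly manages Tycho Oliveira. Under Tycho Oliveira: Nell Leclerc, Mei Wang (2). That's 3 in total.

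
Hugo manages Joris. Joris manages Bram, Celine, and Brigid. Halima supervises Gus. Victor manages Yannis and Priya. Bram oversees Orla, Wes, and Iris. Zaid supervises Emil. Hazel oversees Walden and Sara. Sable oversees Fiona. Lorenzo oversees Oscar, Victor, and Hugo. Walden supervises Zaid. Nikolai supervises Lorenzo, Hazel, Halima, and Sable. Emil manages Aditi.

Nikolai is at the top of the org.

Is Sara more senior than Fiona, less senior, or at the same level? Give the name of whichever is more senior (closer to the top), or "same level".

Both Sara and Fiona are 2 levels below Nikolai.

same level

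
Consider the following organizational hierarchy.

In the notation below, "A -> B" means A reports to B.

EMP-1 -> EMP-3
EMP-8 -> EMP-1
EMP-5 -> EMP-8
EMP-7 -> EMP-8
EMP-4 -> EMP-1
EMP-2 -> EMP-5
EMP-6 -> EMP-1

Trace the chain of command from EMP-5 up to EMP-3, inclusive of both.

EMP-5 reports to EMP-8. EMP-8 reports to EMP-1. EMP-1 reports to EMP-3. EMP-3 is at the top.

EMP-5 -> EMP-8 -> EMP-1 -> EMP-3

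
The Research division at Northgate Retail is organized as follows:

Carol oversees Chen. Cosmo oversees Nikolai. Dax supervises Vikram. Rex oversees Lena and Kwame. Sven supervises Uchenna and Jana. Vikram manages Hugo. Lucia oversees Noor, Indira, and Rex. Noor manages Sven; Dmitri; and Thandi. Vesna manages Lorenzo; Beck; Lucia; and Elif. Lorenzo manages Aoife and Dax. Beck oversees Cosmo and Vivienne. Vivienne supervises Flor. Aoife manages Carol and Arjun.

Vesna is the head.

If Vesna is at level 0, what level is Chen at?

4

Chain from Chen up to Vesna: Chen → Carol → Aoife → Lorenzo → Vesna. That is 4 steps up, so Chen is 4 levels below Vesna.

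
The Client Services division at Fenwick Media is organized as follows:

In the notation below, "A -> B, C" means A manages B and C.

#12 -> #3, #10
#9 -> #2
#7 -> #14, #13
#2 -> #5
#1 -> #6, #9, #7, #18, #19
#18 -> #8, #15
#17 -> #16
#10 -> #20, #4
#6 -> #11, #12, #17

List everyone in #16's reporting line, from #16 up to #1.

#16 -> #17 -> #6 -> #1

#16 reports to #17. #17 reports to #6. #6 reports to #1. #1 is at the top.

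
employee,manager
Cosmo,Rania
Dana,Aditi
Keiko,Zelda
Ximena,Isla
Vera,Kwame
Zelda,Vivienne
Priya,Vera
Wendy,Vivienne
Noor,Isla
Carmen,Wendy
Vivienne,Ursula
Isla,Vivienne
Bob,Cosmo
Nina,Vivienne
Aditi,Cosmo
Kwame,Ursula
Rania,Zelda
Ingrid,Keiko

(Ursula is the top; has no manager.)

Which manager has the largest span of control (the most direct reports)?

Vivienne

Direct-report counts: Ursula has 2; Kwame has 1; Vera has 1; Vivienne has 4; Wendy has 1; Isla has 2; Zelda has 2; Rania has 1; Cosmo has 2; Aditi has 1; Keiko has 1. The largest is 4, held by Vivienne.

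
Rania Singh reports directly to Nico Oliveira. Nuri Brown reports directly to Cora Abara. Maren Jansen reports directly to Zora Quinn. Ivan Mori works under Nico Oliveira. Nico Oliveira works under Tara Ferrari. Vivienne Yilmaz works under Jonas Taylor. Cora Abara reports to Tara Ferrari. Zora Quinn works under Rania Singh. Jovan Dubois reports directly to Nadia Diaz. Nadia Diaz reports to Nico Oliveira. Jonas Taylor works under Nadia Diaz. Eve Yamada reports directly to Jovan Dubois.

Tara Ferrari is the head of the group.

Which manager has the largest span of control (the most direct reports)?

Nico Oliveira

Direct-report counts: Tara Ferrari has 2; Cora Abara has 1; Nico Oliveira has 3; Rania Singh has 1; Zora Quinn has 1; Nadia Diaz has 2; Jonas Taylor has 1; Jovan Dubois has 1. The largest is 3, held by Nico Oliveira.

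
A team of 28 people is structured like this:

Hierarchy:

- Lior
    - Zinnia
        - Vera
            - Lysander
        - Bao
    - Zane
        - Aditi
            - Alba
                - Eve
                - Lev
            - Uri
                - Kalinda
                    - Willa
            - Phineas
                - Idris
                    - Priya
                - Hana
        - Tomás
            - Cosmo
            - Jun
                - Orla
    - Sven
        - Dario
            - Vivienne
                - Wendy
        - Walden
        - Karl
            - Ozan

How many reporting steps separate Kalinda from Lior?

4

Chain from Kalinda up to Lior: Kalinda → Uri → Aditi → Zane → Lior. That is 4 steps up, so Kalinda is 4 levels below Lior.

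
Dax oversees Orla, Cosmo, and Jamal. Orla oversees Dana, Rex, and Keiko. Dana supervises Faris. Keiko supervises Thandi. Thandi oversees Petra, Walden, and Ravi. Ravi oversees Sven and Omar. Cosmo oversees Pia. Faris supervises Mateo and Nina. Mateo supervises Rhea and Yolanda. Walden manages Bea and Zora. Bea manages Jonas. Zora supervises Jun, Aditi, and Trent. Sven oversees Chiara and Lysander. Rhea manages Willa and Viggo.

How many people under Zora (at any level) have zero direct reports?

The people in Zora's organization with no one reporting to them are Trent, Aditi, Jun. That is 3.

3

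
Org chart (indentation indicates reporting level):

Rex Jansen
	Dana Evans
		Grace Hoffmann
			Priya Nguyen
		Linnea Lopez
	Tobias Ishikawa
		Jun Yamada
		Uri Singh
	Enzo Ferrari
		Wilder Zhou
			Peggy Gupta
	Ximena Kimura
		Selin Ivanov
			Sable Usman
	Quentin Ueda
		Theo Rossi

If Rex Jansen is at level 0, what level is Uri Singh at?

2

Chain from Uri Singh up to Rex Jansen: Uri Singh → Tobias Ishikawa → Rex Jansen. That is 2 steps up, so Uri Singh is 2 levels below Rex Jansen.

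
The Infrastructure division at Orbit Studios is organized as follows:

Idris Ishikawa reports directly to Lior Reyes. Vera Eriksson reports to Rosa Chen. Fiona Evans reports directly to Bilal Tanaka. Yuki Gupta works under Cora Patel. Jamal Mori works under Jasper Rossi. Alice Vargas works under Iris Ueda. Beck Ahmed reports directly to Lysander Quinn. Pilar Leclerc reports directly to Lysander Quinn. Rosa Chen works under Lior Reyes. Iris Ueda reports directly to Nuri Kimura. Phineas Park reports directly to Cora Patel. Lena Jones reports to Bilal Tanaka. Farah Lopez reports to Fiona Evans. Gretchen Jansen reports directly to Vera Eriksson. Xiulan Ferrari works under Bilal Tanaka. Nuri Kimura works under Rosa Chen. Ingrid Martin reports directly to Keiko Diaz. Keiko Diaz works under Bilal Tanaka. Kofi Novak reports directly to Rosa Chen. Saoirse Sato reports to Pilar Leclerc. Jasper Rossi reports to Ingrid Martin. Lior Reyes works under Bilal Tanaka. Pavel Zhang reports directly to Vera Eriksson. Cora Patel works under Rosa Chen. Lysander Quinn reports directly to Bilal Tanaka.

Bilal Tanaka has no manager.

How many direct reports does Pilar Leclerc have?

1

Pilar Leclerc directly manages Saoirse Sato. That is 1 direct report.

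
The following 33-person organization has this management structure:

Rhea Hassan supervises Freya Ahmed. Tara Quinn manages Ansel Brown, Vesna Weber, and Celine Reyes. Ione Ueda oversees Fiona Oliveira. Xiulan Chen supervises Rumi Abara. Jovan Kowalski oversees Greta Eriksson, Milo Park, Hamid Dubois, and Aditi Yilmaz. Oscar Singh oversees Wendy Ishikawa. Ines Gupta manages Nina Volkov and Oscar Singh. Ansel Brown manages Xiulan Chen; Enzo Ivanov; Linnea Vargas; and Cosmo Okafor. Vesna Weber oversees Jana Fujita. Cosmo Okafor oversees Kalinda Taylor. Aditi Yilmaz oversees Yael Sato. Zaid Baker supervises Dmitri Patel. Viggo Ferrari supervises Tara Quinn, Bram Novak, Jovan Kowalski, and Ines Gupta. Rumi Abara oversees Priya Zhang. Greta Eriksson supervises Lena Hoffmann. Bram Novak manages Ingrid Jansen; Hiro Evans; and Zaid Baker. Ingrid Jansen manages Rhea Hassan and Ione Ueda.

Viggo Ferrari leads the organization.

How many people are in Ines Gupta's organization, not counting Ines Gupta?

3

Ines Gupta directly manages Nina Volkov, Oscar Singh. Nina Volkov has no reports. Under Oscar Singh: Wendy Ishikawa (1). So Ines Gupta's organization is 2 direct reports plus everyone under them: 1 + 2 = 3.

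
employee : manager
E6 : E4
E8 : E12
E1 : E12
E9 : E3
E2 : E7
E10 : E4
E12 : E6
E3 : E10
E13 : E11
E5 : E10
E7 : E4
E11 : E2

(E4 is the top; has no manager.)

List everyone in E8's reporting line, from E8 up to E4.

E8 reports to E12. E12 reports to E6. E6 reports to E4. E4 is at the top.

E8 -> E12 -> E6 -> E4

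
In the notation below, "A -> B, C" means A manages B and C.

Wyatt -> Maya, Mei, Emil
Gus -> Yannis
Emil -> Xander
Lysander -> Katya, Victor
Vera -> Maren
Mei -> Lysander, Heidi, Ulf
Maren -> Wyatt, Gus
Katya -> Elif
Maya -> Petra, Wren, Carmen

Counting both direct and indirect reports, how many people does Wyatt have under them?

13

Wyatt directly manages Maya, Mei, Emil. Under Maya: Carmen, Wren, Petra (3). Under Mei: Ulf, Heidi, Lysander, Victor, Katya, Elif (6). Under Emil: Xander (1). So Wyatt's organization is 3 direct reports plus everyone under them: 4 + 7 + 2 = 13.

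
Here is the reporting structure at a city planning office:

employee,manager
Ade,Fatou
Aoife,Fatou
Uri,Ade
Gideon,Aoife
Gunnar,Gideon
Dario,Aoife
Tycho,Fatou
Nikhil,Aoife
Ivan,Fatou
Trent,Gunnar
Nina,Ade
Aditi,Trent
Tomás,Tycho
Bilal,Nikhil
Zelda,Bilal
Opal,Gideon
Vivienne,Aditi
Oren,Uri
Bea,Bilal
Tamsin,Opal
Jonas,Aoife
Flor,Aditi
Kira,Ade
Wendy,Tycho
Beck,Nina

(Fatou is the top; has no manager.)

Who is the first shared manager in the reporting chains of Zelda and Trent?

Zelda's chain of managers is Bilal, Nikhil, Aoife, Fatou. Trent's chain of managers is Gunnar, Gideon, Aoife, Fatou. The first manager that appears in both chains is Aoife.

Aoife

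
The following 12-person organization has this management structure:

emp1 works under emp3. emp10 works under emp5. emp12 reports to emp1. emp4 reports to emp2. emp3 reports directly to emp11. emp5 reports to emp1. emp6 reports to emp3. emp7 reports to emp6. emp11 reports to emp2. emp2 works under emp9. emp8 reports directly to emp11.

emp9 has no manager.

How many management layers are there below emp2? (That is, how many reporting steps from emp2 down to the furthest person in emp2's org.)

5

The longest chain under emp2 runs emp2 → emp11 → emp3 → emp1 → emp5 → emp10, which is 5 levels below emp2.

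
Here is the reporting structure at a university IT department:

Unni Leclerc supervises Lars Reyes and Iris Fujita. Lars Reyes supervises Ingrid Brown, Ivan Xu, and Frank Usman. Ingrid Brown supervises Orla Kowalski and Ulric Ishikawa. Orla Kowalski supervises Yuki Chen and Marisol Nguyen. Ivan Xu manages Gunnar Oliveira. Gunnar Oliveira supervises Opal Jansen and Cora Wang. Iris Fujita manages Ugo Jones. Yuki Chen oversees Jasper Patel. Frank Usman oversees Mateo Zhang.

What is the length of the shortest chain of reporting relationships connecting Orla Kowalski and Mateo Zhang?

4

Orla Kowalski is 2 levels below Lars Reyes, and Mateo Zhang is 2 levels below Lars Reyes (their lowest common manager). The shortest path runs up from Orla Kowalski to Lars Reyes and back down to Mateo Zhang: 2 + 2 = 4 links.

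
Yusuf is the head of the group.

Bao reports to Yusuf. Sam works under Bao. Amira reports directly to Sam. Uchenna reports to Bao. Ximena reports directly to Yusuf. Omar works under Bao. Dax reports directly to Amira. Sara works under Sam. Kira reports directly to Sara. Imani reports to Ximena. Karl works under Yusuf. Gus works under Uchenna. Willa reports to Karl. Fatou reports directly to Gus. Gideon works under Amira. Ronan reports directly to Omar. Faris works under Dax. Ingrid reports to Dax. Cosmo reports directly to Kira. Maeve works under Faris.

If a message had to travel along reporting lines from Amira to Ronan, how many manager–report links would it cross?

4

Amira is 2 levels below Bao, and Ronan is 2 levels below Bao (their lowest common manager). The shortest path runs up from Amira to Bao and back down to Ronan: 2 + 2 = 4 links.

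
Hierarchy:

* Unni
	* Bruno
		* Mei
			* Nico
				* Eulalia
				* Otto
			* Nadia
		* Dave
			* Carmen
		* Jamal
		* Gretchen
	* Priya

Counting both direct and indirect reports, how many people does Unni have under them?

Unni directly manages Bruno, Priya. Under Bruno: Gretchen, Jamal, Dave, Carmen, Mei, Nadia, Nico, Otto, Eulalia (9). Priya has no reports. So Unni's organization is 2 direct reports plus everyone under them: 10 + 1 = 11.

11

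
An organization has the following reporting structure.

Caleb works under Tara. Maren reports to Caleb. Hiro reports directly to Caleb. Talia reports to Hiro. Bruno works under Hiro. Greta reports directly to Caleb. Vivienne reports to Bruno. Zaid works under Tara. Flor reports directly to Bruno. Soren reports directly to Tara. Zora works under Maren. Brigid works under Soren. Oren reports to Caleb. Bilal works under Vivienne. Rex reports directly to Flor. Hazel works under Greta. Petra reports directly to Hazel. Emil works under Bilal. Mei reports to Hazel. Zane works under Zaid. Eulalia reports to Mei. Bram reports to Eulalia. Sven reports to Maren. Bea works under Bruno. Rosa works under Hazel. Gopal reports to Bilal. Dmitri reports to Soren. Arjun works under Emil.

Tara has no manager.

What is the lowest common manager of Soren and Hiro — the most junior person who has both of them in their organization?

Soren's chain of managers is Tara. Hiro's chain of managers is Caleb, Tara. The first manager that appears in both chains is Tara.

Tara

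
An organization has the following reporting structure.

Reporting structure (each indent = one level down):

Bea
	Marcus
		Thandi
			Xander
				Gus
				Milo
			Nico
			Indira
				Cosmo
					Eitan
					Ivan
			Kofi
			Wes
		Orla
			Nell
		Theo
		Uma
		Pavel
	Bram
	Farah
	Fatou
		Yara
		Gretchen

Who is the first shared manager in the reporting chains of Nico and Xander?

Nico's chain of managers is Thandi, Marcus, Bea. Xander's chain of managers is Thandi, Marcus, Bea. The first manager that appears in both chains is Thandi.

Thandi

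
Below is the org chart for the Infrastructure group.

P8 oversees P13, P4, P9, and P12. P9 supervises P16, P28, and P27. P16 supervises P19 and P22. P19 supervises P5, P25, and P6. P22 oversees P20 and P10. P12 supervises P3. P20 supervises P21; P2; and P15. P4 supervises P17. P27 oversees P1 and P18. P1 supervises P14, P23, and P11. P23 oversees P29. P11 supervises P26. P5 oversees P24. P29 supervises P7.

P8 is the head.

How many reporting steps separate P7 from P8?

6

Chain from P7 up to P8: P7 → P29 → P23 → P1 → P27 → P9 → P8. That is 6 steps up, so P7 is 6 levels below P8.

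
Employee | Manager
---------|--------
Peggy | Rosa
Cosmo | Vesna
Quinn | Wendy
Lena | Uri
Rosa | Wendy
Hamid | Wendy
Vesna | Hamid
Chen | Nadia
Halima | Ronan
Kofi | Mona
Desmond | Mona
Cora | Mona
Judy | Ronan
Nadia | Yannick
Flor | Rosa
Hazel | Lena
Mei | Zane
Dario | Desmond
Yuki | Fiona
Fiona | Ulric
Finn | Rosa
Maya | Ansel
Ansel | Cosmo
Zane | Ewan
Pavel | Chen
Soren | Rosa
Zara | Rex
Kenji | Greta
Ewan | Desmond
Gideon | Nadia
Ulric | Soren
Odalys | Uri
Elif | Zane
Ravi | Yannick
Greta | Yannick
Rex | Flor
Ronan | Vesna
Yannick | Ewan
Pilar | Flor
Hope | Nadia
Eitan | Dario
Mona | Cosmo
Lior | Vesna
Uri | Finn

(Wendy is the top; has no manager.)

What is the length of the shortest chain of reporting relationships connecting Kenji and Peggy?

Kenji is 9 levels below Wendy, and Peggy is 2 levels below Wendy (their lowest common manager). The shortest path runs up from Kenji to Wendy and back down to Peggy: 9 + 2 = 11 links.

11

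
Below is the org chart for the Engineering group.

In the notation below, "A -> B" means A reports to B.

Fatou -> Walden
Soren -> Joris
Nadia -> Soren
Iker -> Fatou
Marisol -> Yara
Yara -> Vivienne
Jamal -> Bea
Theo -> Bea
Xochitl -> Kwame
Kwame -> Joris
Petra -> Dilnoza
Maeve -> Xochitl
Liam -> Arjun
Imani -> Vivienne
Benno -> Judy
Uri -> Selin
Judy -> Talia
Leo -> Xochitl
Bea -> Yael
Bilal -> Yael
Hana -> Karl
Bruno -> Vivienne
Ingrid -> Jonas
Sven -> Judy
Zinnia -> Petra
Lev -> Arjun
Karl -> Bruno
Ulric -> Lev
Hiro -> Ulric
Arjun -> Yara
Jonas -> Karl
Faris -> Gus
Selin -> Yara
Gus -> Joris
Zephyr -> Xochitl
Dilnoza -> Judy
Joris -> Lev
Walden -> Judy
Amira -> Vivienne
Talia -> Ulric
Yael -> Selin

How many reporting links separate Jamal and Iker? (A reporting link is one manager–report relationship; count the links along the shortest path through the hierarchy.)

Jamal is 4 levels below Yara, and Iker is 8 levels below Yara (their lowest common manager). The shortest path runs up from Jamal to Yara and back down to Iker: 4 + 8 = 12 links.

12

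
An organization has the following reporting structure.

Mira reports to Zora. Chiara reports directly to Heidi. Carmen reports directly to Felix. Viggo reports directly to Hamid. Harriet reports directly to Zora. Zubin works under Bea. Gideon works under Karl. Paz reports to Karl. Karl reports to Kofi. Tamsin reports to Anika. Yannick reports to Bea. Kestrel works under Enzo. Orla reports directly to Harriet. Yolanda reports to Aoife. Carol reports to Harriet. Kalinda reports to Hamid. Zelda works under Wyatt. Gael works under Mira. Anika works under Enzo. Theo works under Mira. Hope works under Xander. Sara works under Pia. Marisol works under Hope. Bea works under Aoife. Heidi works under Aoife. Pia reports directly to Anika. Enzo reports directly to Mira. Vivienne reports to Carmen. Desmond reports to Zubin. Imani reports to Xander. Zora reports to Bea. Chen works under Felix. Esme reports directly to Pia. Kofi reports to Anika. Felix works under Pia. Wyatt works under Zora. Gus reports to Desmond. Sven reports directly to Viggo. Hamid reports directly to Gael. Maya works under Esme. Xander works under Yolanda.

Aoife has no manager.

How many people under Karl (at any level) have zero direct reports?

2

The people in Karl's organization with no one reporting to them are Gideon, Paz. That is 2.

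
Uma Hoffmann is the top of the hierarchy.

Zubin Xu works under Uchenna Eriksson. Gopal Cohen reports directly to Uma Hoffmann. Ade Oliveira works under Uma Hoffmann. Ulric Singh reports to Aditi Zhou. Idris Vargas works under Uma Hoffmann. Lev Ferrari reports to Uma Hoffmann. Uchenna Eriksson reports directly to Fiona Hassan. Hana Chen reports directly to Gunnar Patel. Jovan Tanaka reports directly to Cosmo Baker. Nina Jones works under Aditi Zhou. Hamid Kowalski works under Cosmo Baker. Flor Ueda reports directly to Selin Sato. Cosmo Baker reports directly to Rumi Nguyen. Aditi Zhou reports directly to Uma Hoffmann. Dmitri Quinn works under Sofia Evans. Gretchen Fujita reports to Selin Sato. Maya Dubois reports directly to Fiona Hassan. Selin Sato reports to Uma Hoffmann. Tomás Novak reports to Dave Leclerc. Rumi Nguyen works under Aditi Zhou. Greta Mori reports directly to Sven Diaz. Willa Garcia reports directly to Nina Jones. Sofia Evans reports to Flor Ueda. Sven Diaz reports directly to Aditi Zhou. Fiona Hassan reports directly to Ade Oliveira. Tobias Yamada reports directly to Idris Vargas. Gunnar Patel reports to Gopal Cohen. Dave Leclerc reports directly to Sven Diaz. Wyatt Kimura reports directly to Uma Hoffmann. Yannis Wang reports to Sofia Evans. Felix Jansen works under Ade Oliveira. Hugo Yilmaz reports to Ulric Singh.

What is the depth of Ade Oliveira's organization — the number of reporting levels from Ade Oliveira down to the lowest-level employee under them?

3

The longest chain under Ade Oliveira runs Ade Oliveira → Fiona Hassan → Uchenna Eriksson → Zubin Xu, which is 3 levels below Ade Oliveira.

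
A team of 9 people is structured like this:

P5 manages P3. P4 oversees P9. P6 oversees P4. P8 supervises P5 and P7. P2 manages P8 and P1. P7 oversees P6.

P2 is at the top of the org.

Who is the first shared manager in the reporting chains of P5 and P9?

P5's chain of managers is P8, P2. P9's chain of managers is P4, P6, P7, P8, P2. The first manager that appears in both chains is P8.

P8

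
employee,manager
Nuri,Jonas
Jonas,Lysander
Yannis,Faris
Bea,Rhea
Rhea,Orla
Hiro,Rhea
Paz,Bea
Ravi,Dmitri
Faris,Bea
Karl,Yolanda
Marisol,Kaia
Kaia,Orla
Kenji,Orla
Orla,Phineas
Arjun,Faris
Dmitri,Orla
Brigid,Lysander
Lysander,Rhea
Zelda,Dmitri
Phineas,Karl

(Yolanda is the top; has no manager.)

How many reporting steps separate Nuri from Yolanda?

Chain from Nuri up to Yolanda: Nuri → Jonas → Lysander → Rhea → Orla → Phineas → Karl → Yolanda. That is 7 steps up, so Nuri is 7 levels below Yolanda.

7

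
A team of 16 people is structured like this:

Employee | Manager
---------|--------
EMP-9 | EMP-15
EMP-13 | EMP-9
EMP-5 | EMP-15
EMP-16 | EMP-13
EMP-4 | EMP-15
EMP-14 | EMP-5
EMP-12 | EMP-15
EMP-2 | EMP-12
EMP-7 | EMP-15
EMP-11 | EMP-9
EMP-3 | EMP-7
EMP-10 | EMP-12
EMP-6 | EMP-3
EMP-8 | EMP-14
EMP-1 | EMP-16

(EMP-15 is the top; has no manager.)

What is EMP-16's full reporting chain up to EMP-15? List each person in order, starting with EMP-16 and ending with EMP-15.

EMP-16 -> EMP-13 -> EMP-9 -> EMP-15

EMP-16 reports to EMP-13. EMP-13 reports to EMP-9. EMP-9 reports to EMP-15. EMP-15 is at the top.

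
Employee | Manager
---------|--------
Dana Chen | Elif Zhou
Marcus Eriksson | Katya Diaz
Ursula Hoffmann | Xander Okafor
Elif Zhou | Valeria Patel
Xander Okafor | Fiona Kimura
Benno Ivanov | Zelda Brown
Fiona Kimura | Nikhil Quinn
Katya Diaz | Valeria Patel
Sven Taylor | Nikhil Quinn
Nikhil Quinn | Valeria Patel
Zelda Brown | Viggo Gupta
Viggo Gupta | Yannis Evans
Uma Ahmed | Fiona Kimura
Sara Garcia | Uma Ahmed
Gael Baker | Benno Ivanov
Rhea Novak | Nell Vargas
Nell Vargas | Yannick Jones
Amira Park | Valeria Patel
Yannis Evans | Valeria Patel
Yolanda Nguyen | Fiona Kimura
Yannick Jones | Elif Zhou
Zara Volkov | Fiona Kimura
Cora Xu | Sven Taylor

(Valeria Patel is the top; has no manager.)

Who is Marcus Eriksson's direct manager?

Marcus Eriksson reports directly to Katya Diaz.

Katya Diaz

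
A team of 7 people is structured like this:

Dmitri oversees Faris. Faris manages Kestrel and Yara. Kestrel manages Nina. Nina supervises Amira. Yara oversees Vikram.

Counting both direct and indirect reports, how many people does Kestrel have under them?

Kestrel directly manages Nina. Under Nina: Amira (1). That's 2 in total.

2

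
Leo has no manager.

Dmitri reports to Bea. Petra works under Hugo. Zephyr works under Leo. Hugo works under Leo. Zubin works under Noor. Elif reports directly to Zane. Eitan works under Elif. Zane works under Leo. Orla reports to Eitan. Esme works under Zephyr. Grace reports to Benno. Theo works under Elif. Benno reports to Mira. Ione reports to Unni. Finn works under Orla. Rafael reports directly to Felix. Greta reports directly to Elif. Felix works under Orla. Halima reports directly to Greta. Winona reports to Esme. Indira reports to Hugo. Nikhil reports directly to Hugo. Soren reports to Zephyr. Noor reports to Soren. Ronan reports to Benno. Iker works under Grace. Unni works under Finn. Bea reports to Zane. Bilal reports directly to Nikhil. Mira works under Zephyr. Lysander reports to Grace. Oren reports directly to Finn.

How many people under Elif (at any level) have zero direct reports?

The people in Elif's organization with no one reporting to them are Halima, Theo, Rafael, Oren, Ione. That is 5.

5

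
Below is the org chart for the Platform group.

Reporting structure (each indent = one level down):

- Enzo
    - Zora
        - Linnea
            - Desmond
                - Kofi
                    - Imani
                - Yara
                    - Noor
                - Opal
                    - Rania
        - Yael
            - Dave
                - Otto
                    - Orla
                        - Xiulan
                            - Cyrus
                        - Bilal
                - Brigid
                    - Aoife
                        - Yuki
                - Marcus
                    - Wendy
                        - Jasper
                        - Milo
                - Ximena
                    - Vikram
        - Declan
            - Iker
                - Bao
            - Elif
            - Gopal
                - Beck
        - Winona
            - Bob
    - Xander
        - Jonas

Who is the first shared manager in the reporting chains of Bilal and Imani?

Bilal's chain of managers is Orla, Otto, Dave, Yael, Zora, Enzo. Imani's chain of managers is Kofi, Desmond, Linnea, Zora, Enzo. The first manager that appears in both chains is Zora.

Zora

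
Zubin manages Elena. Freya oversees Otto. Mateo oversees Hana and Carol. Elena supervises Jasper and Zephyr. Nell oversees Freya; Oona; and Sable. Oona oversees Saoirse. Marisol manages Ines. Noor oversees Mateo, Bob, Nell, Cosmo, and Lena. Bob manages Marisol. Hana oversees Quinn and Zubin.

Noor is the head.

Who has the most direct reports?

Noor

Direct-report counts: Noor has 5; Nell has 3; Oona has 1; Freya has 1; Bob has 1; Marisol has 1; Mateo has 2; Hana has 2; Zubin has 1; Elena has 2. The largest is 5, held by Noor.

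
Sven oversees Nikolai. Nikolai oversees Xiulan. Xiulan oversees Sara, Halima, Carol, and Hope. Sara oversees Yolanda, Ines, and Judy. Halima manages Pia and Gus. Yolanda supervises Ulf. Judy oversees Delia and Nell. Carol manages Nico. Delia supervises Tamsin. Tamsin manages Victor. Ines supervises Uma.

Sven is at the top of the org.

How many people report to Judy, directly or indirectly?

Judy directly manages Delia, Nell. Under Delia: Tamsin, Victor (2). Nell has no reports. So Judy's organization is 2 direct reports plus everyone under them: 3 + 1 = 4.

4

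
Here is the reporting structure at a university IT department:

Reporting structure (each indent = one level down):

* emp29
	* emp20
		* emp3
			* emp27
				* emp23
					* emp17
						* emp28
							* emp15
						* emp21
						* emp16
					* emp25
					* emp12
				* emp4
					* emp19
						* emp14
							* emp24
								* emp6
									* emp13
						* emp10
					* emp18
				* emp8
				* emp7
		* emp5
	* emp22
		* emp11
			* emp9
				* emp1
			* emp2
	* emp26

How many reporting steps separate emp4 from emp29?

Chain from emp4 up to emp29: emp4 → emp27 → emp3 → emp20 → emp29. That is 4 steps up, so emp4 is 4 levels below emp29.

4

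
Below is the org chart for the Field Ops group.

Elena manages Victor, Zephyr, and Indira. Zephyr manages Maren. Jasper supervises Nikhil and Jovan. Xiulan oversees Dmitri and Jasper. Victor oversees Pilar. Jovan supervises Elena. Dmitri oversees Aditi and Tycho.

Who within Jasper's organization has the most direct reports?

Direct-report counts within Jasper's organization: Jasper has 2; Jovan has 1; Elena has 3; Zephyr has 1; Victor has 1. The largest is 3, held by Elena.

Elena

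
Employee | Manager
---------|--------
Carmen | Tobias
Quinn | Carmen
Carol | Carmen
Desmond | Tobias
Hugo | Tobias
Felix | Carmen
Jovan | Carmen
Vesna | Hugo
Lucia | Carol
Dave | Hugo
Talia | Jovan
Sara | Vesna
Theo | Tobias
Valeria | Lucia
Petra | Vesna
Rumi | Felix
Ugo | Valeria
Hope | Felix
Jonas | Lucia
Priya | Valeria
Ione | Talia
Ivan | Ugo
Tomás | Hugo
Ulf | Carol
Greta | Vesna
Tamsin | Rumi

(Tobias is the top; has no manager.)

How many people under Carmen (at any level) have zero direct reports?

8

The people in Carmen's organization with no one reporting to them are Ione, Hope, Tamsin, Ulf, Jonas, Priya, Ivan, Quinn. That is 8.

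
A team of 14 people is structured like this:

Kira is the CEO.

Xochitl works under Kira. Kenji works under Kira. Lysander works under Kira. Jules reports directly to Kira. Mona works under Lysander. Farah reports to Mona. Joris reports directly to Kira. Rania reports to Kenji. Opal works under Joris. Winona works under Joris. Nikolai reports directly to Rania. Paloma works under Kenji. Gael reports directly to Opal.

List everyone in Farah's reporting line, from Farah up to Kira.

Farah -> Mona -> Lysander -> Kira

Farah reports to Mona. Mona reports to Lysander. Lysander reports to Kira. Kira is at the top.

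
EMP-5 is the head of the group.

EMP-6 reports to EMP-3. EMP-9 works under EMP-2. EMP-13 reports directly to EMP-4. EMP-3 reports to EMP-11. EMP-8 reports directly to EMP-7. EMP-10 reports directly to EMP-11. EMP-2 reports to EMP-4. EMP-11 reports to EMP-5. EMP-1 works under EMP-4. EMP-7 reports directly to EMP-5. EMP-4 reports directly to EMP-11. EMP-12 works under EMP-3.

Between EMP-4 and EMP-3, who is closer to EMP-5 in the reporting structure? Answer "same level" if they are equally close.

same level

Both EMP-4 and EMP-3 are 2 levels below EMP-5.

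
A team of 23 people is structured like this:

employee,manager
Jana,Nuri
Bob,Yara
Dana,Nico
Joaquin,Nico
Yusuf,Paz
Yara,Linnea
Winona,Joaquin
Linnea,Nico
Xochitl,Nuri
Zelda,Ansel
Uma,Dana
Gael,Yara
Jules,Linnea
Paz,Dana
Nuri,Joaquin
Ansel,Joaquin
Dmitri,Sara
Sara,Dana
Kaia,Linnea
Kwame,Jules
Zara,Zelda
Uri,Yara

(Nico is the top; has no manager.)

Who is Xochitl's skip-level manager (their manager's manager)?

Joaquin

Xochitl reports to Nuri, and Nuri reports to Joaquin. So Xochitl's skip-level manager is Joaquin.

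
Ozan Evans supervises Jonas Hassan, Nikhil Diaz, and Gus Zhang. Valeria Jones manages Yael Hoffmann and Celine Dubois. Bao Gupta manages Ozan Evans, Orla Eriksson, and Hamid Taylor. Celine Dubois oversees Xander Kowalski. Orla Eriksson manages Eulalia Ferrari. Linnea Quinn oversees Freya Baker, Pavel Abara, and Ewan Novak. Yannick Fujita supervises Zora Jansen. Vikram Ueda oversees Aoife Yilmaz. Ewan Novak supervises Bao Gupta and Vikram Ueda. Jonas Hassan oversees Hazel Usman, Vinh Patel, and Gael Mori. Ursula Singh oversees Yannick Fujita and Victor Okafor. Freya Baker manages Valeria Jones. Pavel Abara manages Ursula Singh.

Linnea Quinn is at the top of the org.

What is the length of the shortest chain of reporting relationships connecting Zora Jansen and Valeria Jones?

6

Zora Jansen is 4 levels below Linnea Quinn, and Valeria Jones is 2 levels below Linnea Quinn (their lowest common manager). The shortest path runs up from Zora Jansen to Linnea Quinn and back down to Valeria Jones: 4 + 2 = 6 links.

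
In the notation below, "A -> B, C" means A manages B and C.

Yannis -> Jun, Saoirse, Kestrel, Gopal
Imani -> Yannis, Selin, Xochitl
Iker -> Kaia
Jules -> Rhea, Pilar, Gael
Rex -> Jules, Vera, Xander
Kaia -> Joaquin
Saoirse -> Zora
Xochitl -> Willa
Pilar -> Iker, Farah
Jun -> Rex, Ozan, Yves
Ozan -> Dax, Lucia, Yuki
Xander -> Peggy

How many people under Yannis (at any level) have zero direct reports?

The people in Yannis's organization with no one reporting to them are Gopal, Kestrel, Zora, Yves, Yuki, Lucia, Dax, Peggy, Vera, Gael, Farah, Joaquin, Rhea. That is 13.

13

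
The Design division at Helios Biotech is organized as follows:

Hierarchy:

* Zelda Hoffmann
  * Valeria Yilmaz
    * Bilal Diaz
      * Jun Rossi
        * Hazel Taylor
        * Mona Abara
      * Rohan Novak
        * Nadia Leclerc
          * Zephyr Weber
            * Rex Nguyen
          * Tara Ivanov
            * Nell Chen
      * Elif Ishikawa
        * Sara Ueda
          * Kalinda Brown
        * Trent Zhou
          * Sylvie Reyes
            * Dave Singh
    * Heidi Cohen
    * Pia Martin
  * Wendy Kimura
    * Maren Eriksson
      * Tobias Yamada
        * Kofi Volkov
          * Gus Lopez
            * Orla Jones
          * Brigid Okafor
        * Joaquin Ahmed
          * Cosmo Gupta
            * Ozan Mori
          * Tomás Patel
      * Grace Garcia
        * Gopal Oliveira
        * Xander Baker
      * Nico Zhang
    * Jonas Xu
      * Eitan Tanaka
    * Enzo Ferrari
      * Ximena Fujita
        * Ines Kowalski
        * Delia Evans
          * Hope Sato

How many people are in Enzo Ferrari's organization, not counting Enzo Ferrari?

Enzo Ferrari directly manages Ximena Fujita. Under Ximena Fujita: Delia Evans, Hope Sato, Ines Kowalski (3). That's 4 in total.

4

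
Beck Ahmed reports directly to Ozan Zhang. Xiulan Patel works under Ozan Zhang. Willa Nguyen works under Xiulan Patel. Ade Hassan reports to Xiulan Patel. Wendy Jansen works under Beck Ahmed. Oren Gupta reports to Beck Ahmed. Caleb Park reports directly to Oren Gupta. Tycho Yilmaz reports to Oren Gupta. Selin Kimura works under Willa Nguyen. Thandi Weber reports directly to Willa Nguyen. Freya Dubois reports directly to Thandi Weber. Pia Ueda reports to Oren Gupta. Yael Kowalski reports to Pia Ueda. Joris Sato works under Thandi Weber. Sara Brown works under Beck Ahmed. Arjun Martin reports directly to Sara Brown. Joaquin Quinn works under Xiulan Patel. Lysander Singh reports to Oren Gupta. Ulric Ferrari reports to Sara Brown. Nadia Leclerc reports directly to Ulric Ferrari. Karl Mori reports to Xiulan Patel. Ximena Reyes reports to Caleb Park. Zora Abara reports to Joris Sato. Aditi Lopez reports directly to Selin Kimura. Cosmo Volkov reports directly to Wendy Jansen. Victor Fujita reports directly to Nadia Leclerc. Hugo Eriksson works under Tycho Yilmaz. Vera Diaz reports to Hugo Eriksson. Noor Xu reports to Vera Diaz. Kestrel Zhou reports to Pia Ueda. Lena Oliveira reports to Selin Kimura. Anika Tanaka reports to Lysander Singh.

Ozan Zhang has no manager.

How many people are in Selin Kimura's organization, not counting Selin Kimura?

2

Selin Kimura directly manages Aditi Lopez, Lena Oliveira. Aditi Lopez has no reports. Lena Oliveira has no reports. So Selin Kimura's organization is 2 direct reports plus everyone under them: 1 + 1 = 2.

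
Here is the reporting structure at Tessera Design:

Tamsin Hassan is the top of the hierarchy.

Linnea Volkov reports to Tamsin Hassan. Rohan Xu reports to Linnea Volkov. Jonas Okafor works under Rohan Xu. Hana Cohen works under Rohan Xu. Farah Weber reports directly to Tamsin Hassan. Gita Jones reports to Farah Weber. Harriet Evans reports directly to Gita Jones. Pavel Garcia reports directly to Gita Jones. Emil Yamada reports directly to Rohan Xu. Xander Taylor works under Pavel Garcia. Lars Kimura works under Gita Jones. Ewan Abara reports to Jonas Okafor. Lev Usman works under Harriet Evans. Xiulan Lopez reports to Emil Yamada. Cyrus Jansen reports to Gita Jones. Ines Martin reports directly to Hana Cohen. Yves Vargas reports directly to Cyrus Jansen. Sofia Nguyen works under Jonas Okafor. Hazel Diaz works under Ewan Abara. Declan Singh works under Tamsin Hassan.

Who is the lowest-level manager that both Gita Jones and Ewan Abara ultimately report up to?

Gita Jones's chain of managers is Farah Weber, Tamsin Hassan. Ewan Abara's chain of managers is Jonas Okafor, Rohan Xu, Linnea Volkov, Tamsin Hassan. The first manager that appears in both chains is Tamsin Hassan.

Tamsin Hassan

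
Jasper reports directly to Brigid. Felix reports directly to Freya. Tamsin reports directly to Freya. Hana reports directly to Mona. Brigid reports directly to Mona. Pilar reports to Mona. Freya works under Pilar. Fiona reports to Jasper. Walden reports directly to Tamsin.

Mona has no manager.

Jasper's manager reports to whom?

Mona

Jasper reports to Brigid, and Brigid reports to Mona. So Jasper's skip-level manager is Mona.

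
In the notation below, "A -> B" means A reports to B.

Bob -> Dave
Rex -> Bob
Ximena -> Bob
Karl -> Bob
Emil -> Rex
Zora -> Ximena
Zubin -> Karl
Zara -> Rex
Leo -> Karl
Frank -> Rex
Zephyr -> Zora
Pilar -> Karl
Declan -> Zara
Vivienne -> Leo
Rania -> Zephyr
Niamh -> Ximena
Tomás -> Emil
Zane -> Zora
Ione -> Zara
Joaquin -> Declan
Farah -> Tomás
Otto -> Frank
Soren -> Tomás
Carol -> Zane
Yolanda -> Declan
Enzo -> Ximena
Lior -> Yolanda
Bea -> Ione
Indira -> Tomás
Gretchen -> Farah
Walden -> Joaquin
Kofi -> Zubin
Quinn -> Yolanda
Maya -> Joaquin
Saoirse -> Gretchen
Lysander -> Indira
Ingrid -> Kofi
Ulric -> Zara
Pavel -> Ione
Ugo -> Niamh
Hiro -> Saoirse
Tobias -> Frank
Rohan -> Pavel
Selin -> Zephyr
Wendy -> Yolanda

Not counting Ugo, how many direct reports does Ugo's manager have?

Ugo reports to Niamh, and Niamh has no other direct reports. Ugo has 0 peers.

0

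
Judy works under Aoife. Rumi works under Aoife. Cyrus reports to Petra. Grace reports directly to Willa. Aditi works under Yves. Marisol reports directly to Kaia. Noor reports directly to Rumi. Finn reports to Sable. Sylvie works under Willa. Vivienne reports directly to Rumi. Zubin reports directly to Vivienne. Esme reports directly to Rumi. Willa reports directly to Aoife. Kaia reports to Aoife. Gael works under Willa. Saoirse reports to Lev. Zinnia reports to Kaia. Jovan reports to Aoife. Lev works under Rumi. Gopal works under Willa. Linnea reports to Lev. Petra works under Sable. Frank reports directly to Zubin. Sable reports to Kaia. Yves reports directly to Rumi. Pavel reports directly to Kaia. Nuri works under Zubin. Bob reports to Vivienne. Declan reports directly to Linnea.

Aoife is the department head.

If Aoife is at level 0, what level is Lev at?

Chain from Lev up to Aoife: Lev → Rumi → Aoife. That is 2 steps up, so Lev is 2 levels below Aoife.

2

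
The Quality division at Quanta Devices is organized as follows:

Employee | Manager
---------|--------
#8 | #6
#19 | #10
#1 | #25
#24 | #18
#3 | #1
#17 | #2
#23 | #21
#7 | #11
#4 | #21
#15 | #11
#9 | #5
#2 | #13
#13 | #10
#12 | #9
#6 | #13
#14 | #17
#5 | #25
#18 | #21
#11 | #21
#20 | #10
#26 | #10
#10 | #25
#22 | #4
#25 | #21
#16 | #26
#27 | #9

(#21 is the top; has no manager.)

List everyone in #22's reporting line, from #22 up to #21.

#22 -> #4 -> #21

#22 reports to #4. #4 reports to #21. #21 is at the top.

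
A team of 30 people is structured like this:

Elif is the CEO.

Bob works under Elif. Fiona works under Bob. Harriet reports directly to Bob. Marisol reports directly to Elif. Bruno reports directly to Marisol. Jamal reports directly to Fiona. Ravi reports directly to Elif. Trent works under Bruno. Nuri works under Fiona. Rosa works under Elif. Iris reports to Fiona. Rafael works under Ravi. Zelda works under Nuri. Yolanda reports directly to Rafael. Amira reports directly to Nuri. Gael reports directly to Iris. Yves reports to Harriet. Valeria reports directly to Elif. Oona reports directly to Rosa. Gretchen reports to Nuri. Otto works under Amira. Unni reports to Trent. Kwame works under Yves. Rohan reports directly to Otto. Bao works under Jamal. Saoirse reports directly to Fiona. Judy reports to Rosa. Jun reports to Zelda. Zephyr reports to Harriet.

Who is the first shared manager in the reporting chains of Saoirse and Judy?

Elif

Saoirse's chain of managers is Fiona, Bob, Elif. Judy's chain of managers is Rosa, Elif. The first manager that appears in both chains is Elif.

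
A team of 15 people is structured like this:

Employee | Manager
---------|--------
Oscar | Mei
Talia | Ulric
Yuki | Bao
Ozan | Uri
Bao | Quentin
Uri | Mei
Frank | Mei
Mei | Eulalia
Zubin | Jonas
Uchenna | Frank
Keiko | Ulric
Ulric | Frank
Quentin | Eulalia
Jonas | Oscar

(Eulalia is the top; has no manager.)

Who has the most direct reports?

Mei

Direct-report counts: Eulalia has 2; Mei has 3; Frank has 2; Ulric has 2; Oscar has 1; Jonas has 1; Uri has 1; Quentin has 1; Bao has 1. The largest is 3, held by Mei.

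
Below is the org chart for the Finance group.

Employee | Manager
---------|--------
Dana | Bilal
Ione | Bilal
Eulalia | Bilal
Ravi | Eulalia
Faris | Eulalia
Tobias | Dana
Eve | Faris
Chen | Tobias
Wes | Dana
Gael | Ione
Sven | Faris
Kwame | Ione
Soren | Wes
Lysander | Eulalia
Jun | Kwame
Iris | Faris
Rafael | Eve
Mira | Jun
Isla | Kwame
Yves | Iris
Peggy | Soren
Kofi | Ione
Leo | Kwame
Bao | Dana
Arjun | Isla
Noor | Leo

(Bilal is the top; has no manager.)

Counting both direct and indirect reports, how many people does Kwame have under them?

6

Kwame directly manages Jun, Isla, Leo. Under Jun: Mira (1). Under Isla: Arjun (1). Under Leo: Noor (1). So Kwame's organization is 3 direct reports plus everyone under them: 2 + 2 + 2 = 6.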